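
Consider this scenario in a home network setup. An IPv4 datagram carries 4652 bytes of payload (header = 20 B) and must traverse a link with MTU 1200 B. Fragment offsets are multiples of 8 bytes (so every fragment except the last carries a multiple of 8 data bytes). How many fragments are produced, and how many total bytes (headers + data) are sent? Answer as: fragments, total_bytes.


Max data per non-final fragment = floor((MTU - header)/8)*8 = floor((1200 - 20)/8)*8 = floor(1180/8)*8 = 1176 B
Final fragment needs no 8-byte alignment: it can carry up to MTU - header = 1180 B
Non-final fragments needed = ceil((payload - 1180) / 1176) = ceil(3472/1176) = ceil(2.9524) = 3
Number of fragments = 3 + 1 = 4
Fragment sizes (data): 3 * 1176 B + 1124 B (last, 1124 <= 1180 OK)
Total bytes sent = payload + n_frags * header = 4652 + 4*20 = 4652 + 80 = 4732 B

4, 4732


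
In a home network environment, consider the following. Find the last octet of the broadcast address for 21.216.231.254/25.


Given: IP = 21.216.231.254, prefix = /25
Host bits = 32 - 25 = 7
Network last octet = 254 AND mask = 128
Host part size = 2^7 - 1 = 127
Broadcast last octet = 128 OR 127 = 255

255


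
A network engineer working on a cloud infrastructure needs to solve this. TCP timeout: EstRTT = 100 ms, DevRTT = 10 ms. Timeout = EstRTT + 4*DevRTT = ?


Given: EstRTT = 100 ms, DevRTT = 10 ms
Timeout = EstRTT + 4 * DevRTT
4 * DevRTT = 4 * 10 = 40
Timeout = 100 + 40 = 140 ms

140


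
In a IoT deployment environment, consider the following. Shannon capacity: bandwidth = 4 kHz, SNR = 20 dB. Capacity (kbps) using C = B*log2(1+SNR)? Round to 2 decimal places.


Given: B = 4 kHz, SNR = 20 dB
SNR linear = 10^(20/10) = 100
1 + SNR = 101
log2(101) = 6.6582114828
C = 4 * 1000 * 6.6582114828 = 26632.8459 bps
C = 26.632846 kbps -> 26.63 kbps (2 dp)

26.63


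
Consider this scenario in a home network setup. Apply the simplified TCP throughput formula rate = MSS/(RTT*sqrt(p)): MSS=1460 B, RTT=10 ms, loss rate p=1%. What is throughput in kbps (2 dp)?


Given: MSS = 1460 bytes, RTT = 10 ms, loss = 1%
RTT in seconds = 10 / 1000 = 0.01
Loss rate = 1% = 0.01
sqrt(loss) = sqrt(0.01) = 0.1
Throughput (bytes/s) = 1460 / (0.01 * 0.1) = 1460000.0000
Throughput (kbps) = 1460000.0000 * 8 / 1000 = 11680.000000 -> 11680.00 kbps (2 dp)

11680.00


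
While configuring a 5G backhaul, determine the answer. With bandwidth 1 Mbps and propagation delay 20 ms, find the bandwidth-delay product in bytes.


Given: bandwidth = 1 Mbps, delay = 20 ms
BDP in bits = 1 * 10^6 * 20 / 1000
BDP in bits = 20000
BDP in bytes = 20000 / 8 = 2500

2500


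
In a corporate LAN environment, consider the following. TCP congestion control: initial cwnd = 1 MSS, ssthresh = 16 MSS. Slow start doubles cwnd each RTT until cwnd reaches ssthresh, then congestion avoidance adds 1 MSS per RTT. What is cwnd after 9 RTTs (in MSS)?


RTT 0: cwnd = 1 MSS (initial)
RTT 1: cwnd = 2 MSS (slow start, doubled)
RTT 2: cwnd = 4 MSS (slow start, doubled)
RTT 3: cwnd = 8 MSS (slow start, doubled)
RTT 4: cwnd = 16 MSS (slow start, doubled)
RTT 5: cwnd = 17 MSS (congestion avoidance, +1)
RTT 6: cwnd = 18 MSS (congestion avoidance, +1)
RTT 7: cwnd = 19 MSS (congestion avoidance, +1)
RTT 8: cwnd = 20 MSS (congestion avoidance, +1)
RTT 9: cwnd = 21 MSS (congestion avoidance, +1)

21


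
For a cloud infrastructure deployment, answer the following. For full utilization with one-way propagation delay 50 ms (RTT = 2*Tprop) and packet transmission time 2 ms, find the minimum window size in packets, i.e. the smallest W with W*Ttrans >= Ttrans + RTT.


Given: Ttrans = 2 ms, RTT = 100 ms (= 2 * Tprop, Tprop = 50 ms)
Time until first ACK returns = Ttrans + RTT = 2 + 100 = 102 ms
Need W * Ttrans >= Ttrans + RTT  ->  W >= (Ttrans + RTT) / Ttrans
(Ttrans + RTT) / Ttrans = 102 / 2 = 51
W_min = ceil(51) = 51

51


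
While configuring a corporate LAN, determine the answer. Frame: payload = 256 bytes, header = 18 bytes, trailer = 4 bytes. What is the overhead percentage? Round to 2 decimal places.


Given: payload = 256 B, header = 18 B, trailer = 4 B
Overhead bytes = header + trailer = 18 + 4 = 22
Total frame = payload + overhead = 256 + 22 = 278
Overhead % = 22 / 278 * 100 = 7.9137% -> 7.91% (2 dp)

7.91


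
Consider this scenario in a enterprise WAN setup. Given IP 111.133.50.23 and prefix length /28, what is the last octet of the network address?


Given: IP = 111.133.50.23, prefix = /28
Subnet mask = 255.255.255.240
Last octet of IP: 23
Last octet of mask: 240
Network last octet = 23 AND 240 = 16

16


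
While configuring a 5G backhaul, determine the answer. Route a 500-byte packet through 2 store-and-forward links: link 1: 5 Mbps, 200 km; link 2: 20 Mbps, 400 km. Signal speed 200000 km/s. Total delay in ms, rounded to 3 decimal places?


Packet = 500 bytes = 4000 bits. Store-and-forward: sum (t_trans + t_prop) per link.
Link 1: t_trans = 4000/(5*10^6) s = 0.8000 ms; t_prop = 200/200000 s = 1.0000 ms; subtotal = 1.8000 ms
Link 2: t_trans = 4000/(20*10^6) s = 0.2000 ms; t_prop = 400/200000 s = 2.0000 ms; subtotal = 2.2000 ms
End-to-end = 1.8000 + 2.2000 = 4.0000 ms -> 4.000 ms (3 dp)

4.000


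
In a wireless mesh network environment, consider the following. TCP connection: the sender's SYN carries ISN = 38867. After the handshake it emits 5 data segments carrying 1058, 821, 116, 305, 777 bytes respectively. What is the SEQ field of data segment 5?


The SYN occupies sequence number ISN = 38867, so the first data byte is ISN + 1 = 38868.
SEQ of data segment i = (ISN + 1) + sum of payload sizes of segments 1..i-1.
Segment 1: SEQ = 38868, payload = 1058 bytes
Segment 2: SEQ = 39926, payload = 821 bytes
Segment 3: SEQ = 40747, payload = 116 bytes
Segment 4: SEQ = 40863, payload = 305 bytes
Segment 5: SEQ = 41168, payload = 777 bytes
SEQ of segment 5 = 38868 + 1058 + 821 + 116 + 305 = 41168

41168


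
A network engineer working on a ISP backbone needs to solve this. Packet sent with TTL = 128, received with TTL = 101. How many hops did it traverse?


Given: initial TTL = 128, received TTL = 101
Hops = initial TTL - received TTL
Hops = 128 - 101 = 27

27


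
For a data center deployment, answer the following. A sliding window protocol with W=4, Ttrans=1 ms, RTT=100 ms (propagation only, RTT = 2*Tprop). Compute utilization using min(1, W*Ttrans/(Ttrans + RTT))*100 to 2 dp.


Given: W = 4, Ttrans = 1 ms, RTT = 100 ms (= 2 * Tprop, Tprop = 50 ms)
Cycle time = Ttrans + RTT = 1 + 100 = 101 ms (first packet sent until its ACK returns)
W * Ttrans = 4 * 1 = 4 ms of sending per cycle
W * Ttrans / (Ttrans + RTT) = 4 / 101 = 0.039604
U = min(1, 0.039604) = 0.039604
U% = 3.96%

3.96


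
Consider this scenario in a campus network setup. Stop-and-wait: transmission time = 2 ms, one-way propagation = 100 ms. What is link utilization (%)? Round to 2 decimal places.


Given: Ttrans = 2 ms, Tprop = 100 ms
RTT = 2 * Tprop = 2 * 100 = 200 ms
U = Ttrans / (Ttrans + RTT)
U = 2 / (2 + 200)
U = 2 / 202 = 0.009901
U% = 0.99%

0.99


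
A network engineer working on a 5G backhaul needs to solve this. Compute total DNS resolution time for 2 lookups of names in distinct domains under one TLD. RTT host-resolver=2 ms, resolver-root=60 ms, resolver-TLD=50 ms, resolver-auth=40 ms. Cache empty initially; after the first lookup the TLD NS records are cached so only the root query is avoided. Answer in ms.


Lookup 1 (cold cache): local + root + TLD + auth = 2 + 60 + 50 + 40 = 152 ms
Lookups 2..2 (TLD NS cached -> skip root; new domain -> still ask TLD and auth): local + TLD + auth = 2 + 50 + 40 = 92 ms each
Remaining 1 lookups: 1 * 92 = 92 ms
Total = 152 + 92 = 244 ms

244


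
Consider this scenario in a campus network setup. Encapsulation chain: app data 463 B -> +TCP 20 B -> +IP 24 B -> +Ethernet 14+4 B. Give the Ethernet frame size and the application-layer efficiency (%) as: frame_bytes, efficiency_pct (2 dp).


TCP segment = 463 + 20 = 483 B
IP packet = 483 + 24 = 507 B
Ethernet frame = 507 + 14 + 4 = 525 B
Efficiency = app / frame = 463 / 525 = 0.881905 = 88.1905% -> 88.19% (2 dp)

525, 88.19


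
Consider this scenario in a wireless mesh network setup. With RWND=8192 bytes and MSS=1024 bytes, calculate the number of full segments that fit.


Given: RWND = 8192 bytes, MSS = 1024 bytes
Full segments = floor(RWND / MSS)
Full segments = floor(8192 / 1024)
Full segments = floor(8.0) = 8

8


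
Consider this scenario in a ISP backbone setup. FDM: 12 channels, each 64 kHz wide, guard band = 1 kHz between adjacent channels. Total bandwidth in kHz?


Given: 12 channels, 64 kHz each, guard = 1 kHz
Channel bandwidth = 12 * 64 = 768 kHz
Guard bands = 11 gaps * 1 kHz = 11 kHz
Total = 768 + 11 = 779 kHz

779


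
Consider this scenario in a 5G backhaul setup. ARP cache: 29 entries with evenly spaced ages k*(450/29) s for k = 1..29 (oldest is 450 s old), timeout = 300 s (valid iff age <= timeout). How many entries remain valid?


Ages are k * 450/29 s for k = 1..29 (spacing = 15.5172 s).
Entry k is valid iff k * 450/29 <= 300 iff k <= 29 * 300 / 450 = 19.3333
n_valid = floor(19.3333) = 19
(n_stale = 29 - 19 = 10)

19


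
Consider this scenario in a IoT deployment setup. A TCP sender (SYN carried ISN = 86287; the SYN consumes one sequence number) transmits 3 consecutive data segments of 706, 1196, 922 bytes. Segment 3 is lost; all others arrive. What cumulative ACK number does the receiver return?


SYN uses sequence number 86287; first data byte = ISN + 1 = 86288.
Segment 1: SEQ = 86288, len = 706 B, covers [86288, 86993]
Segment 2: SEQ = 86994, len = 1196 B, covers [86994, 88189]
Segment 3: SEQ = 88190, len = 922 B, covers [88190, 89111] [LOST]
In-order data received: bytes [86288, 88189] (segments 1..2).
Segment 3 missing -> gap begins at byte 88190.
Cumulative ACK = next expected in-order byte = 86288 + 706 + 1196 = 88190

88190


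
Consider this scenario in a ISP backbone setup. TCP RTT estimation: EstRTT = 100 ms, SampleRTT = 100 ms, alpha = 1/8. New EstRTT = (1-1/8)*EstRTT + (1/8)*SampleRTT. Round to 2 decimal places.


Given: EstRTT = 100 ms, SampleRTT = 100 ms, alpha = 1/8
New EstRTT = (1 - alpha) * EstRTT + alpha * SampleRTT
(7/8) * 100 = 87.5
(1/8) * 100 = 12.5
New EstRTT = 87.5 + 12.5 = 100 ms -> 100.00 ms (2 dp)

100.00


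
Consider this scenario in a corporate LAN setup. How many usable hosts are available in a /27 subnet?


Given: subnet mask /27
Host bits = 32 - 27 = 5
Total addresses = 2^5 = 32
Usable hosts = 32 - 2 (network + broadcast) = 30

30


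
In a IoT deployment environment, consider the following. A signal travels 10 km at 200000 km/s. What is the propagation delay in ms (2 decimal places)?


Given: distance = 10 km, speed = 200000 km/s
Delay = distance / speed = 10 / 200000 seconds
Delay in ms = 10 * 1000 / 200000
Delay = 0.0500 ms
Rounded to 2 dp = 0.05 ms

0.05


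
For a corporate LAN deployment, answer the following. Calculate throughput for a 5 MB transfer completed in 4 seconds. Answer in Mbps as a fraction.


Given: file = 5 MB, time = 4 s
File in Mb = 5 * 8 = 40 Mb
Throughput = 40 / 4 Mbps
Throughput = 10 Mbps

10


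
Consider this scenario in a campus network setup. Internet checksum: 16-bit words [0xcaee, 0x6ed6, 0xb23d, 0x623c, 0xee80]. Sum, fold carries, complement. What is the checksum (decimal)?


Given words: [0xcaee, 0x6ed6, 0xb23d, 0x623c, 0xee80]
Step 1: Sum all words
Raw sum = 51950 + 28374 + 45629 + 25148 + 61056 = 212157
Step 2: Fold carry: (15549 + 3) = 15552
One's complement = ~15552 & 0xFFFF = 49983

49983


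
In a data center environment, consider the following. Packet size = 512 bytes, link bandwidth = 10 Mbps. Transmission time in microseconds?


Given: packet = 512 bytes, bandwidth = 10 Mbps
Packet in bits = 512 * 8 = 4096 bits
Bandwidth = 10 * 10^6 = 10000000 bps
Time = 4096 / 10000000 seconds
Time in us = 4096 * 10^6 / 10000000 = 409.6

409.6


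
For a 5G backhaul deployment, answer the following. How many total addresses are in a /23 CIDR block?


Given: CIDR prefix /23
Host bits = 32 - 23 = 9
Total addresses = 2^9 = 512

512


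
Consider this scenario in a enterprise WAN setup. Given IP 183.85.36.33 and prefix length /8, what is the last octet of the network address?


Given: IP = 183.85.36.33, prefix = /8
Subnet mask = 255.0.0.0
Last octet of IP: 33
Last octet of mask: 0
Network last octet = 33 AND 0 = 0

0


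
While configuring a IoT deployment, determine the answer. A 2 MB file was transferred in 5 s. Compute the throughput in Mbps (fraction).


Given: file = 2 MB, time = 5 s
File in Mb = 2 * 8 = 16 Mb
Throughput = 16 / 5 Mbps
Throughput = 16/5 Mbps

16/5


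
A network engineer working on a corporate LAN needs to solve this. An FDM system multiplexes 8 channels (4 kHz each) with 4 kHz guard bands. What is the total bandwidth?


Given: 8 channels, 4 kHz each, guard = 4 kHz
Channel bandwidth = 8 * 4 = 32 kHz
Guard bands = 7 gaps * 4 kHz = 28 kHz
Total = 32 + 28 = 60 kHz

60


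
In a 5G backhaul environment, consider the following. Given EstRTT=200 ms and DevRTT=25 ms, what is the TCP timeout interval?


Given: EstRTT = 200 ms, DevRTT = 25 ms
Timeout = EstRTT + 4 * DevRTT
4 * DevRTT = 4 * 25 = 100
Timeout = 200 + 100 = 300 ms

300


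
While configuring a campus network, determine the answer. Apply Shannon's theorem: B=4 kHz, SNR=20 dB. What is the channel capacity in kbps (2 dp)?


Given: B = 4 kHz, SNR = 20 dB
SNR linear = 10^(20/10) = 100
1 + SNR = 101
log2(101) = 6.6582114828
C = 4 * 1000 * 6.6582114828 = 26632.8459 bps
C = 26.632846 kbps -> 26.63 kbps (2 dp)

26.63


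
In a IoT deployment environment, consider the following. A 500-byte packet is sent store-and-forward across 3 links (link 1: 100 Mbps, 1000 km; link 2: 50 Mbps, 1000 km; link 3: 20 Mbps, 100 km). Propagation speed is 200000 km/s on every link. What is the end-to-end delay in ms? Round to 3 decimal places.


Packet = 500 bytes = 4000 bits. Store-and-forward: sum (t_trans + t_prop) per link.
Link 1: t_trans = 4000/(100*10^6) s = 0.0400 ms; t_prop = 1000/200000 s = 5.0000 ms; subtotal = 5.0400 ms
Link 2: t_trans = 4000/(50*10^6) s = 0.0800 ms; t_prop = 1000/200000 s = 5.0000 ms; subtotal = 5.0800 ms
Link 3: t_trans = 4000/(20*10^6) s = 0.2000 ms; t_prop = 100/200000 s = 0.5000 ms; subtotal = 0.7000 ms
End-to-end = 5.0400 + 5.0800 + 0.7000 = 10.8200 ms -> 10.820 ms (3 dp)

10.820


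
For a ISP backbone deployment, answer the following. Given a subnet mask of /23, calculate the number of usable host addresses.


Given: subnet mask /23
Host bits = 32 - 23 = 9
Total addresses = 2^9 = 512
Usable hosts = 512 - 2 (network + broadcast) = 510

510


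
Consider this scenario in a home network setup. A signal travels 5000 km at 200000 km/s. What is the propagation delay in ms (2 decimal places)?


Given: distance = 5000 km, speed = 200000 km/s
Delay = distance / speed = 5000 / 200000 seconds
Delay in ms = 5000 * 1000 / 200000
Delay = 25.0000 ms
Rounded to 2 dp = 25.00 ms

25.00


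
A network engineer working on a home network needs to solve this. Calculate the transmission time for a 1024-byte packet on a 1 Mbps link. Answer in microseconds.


Given: packet = 1024 bytes, bandwidth = 1 Mbps
Packet in bits = 1024 * 8 = 8192 bits
Bandwidth = 1 * 10^6 = 1000000 bps
Time = 8192 / 1000000 seconds
Time in us = 8192 * 10^6 / 1000000 = 8192

8192


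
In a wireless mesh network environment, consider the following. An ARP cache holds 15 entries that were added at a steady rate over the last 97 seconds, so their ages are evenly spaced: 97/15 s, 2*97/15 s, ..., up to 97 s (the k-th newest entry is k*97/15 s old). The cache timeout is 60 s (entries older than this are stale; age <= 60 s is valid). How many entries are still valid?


Ages are k * 97/15 s for k = 1..15 (spacing = 6.4667 s).
Entry k is valid iff k * 97/15 <= 60 iff k <= 15 * 60 / 97 = 9.2784
n_valid = floor(9.2784) = 9
(n_stale = 15 - 9 = 6)

9


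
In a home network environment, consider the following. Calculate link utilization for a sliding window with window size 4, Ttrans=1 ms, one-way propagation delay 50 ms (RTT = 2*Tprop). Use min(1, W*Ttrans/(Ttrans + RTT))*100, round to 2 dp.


Given: W = 4, Ttrans = 1 ms, RTT = 100 ms (= 2 * Tprop, Tprop = 50 ms)
Cycle time = Ttrans + RTT = 1 + 100 = 101 ms (first packet sent until its ACK returns)
W * Ttrans = 4 * 1 = 4 ms of sending per cycle
W * Ttrans / (Ttrans + RTT) = 4 / 101 = 0.039604
U = min(1, 0.039604) = 0.039604
U% = 3.96%

3.96


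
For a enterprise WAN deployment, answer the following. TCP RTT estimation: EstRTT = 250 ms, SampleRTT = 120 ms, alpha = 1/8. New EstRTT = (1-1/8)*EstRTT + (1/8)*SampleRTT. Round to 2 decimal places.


Given: EstRTT = 250 ms, SampleRTT = 120 ms, alpha = 1/8
New EstRTT = (1 - alpha) * EstRTT + alpha * SampleRTT
(7/8) * 250 = 218.75
(1/8) * 120 = 15
New EstRTT = 218.75 + 15 = 233.75 ms -> 233.75 ms (2 dp)

233.75


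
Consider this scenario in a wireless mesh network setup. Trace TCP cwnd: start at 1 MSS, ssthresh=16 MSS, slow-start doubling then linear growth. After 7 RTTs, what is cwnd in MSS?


RTT 0: cwnd = 1 MSS (initial)
RTT 1: cwnd = 2 MSS (slow start, doubled)
RTT 2: cwnd = 4 MSS (slow start, doubled)
RTT 3: cwnd = 8 MSS (slow start, doubled)
RTT 4: cwnd = 16 MSS (slow start, doubled)
RTT 5: cwnd = 17 MSS (congestion avoidance, +1)
RTT 6: cwnd = 18 MSS (congestion avoidance, +1)
RTT 7: cwnd = 19 MSS (congestion avoidance, +1)

19


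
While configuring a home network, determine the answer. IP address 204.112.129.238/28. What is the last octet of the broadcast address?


Given: IP = 204.112.129.238, prefix = /28
Host bits = 32 - 28 = 4
Network last octet = 238 AND mask = 224
Host part size = 2^4 - 1 = 15
Broadcast last octet = 224 OR 15 = 239

239


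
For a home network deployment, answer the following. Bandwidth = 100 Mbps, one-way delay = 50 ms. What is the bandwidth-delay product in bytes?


Given: bandwidth = 100 Mbps, delay = 50 ms
BDP in bits = 100 * 10^6 * 50 / 1000
BDP in bits = 5000000
BDP in bytes = 5000000 / 8 = 625000

625000


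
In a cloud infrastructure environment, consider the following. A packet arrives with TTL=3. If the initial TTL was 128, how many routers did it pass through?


Given: initial TTL = 128, received TTL = 3
Hops = initial TTL - received TTL
Hops = 128 - 3 = 125

125


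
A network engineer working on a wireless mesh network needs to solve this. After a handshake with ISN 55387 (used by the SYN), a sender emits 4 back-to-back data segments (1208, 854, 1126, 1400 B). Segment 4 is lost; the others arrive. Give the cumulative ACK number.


SYN uses sequence number 55387; first data byte = ISN + 1 = 55388.
Segment 1: SEQ = 55388, len = 1208 B, covers [55388, 56595]
Segment 2: SEQ = 56596, len = 854 B, covers [56596, 57449]
Segment 3: SEQ = 57450, len = 1126 B, covers [57450, 58575]
Segment 4: SEQ = 58576, len = 1400 B, covers [58576, 59975] [LOST]
In-order data received: bytes [55388, 58575] (segments 1..3).
Segment 4 missing -> gap begins at byte 58576.
Cumulative ACK = next expected in-order byte = 55388 + 1208 + 854 + 1126 = 58576

58576


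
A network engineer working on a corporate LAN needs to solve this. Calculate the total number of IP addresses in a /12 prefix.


Given: CIDR prefix /12
Host bits = 32 - 12 = 20
Total addresses = 2^20 = 1048576

1048576


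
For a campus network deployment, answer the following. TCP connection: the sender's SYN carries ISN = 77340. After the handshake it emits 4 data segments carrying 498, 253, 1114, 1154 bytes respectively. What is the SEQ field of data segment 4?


The SYN occupies sequence number ISN = 77340, so the first data byte is ISN + 1 = 77341.
SEQ of data segment i = (ISN + 1) + sum of payload sizes of segments 1..i-1.
Segment 1: SEQ = 77341, payload = 498 bytes
Segment 2: SEQ = 77839, payload = 253 bytes
Segment 3: SEQ = 78092, payload = 1114 bytes
Segment 4: SEQ = 79206, payload = 1154 bytes
SEQ of segment 4 = 77341 + 498 + 253 + 1114 = 79206

79206


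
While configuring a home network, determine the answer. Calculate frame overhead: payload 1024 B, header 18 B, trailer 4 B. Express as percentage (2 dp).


Given: payload = 1024 B, header = 18 B, trailer = 4 B
Overhead bytes = header + trailer = 18 + 4 = 22
Total frame = payload + overhead = 1024 + 22 = 1046
Overhead % = 22 / 1046 * 100 = 2.1033% -> 2.10% (2 dp)

2.10


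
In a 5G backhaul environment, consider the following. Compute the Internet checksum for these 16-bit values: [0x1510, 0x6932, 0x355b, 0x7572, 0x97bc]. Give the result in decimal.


Given words: [0x1510, 0x6932, 0x355b, 0x7572, 0x97bc]
Step 1: Sum all words
Raw sum = 5392 + 26930 + 13659 + 30066 + 38844 = 114891
Step 2: Fold carry: (49355 + 1) = 49356
One's complement = ~49356 & 0xFFFF = 16179

16179


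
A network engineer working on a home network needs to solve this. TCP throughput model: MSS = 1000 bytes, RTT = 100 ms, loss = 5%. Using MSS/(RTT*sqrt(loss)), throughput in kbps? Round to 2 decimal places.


Given: MSS = 1000 bytes, RTT = 100 ms, loss = 5%
RTT in seconds = 100 / 1000 = 0.1
Loss rate = 5% = 0.05
sqrt(loss) = sqrt(0.05) = 0.223606797750
Throughput (bytes/s) = 1000 / (0.1 * 0.223606797750) = 44721.3595
Throughput (kbps) = 44721.3595 * 8 / 1000 = 357.770876 -> 357.77 kbps (2 dp)

357.77


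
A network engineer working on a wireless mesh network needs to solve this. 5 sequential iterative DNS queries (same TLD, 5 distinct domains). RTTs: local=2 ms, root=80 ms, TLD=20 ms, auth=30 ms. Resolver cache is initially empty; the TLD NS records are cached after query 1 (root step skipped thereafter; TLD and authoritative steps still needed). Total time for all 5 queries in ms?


Lookup 1 (cold cache): local + root + TLD + auth = 2 + 80 + 20 + 30 = 132 ms
Lookups 2..5 (TLD NS cached -> skip root; new domain -> still ask TLD and auth): local + TLD + auth = 2 + 20 + 30 = 52 ms each
Remaining 4 lookups: 4 * 52 = 208 ms
Total = 132 + 208 = 340 ms

340


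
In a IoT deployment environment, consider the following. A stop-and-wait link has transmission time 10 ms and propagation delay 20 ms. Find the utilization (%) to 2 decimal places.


Given: Ttrans = 10 ms, Tprop = 20 ms
RTT = 2 * Tprop = 2 * 20 = 40 ms
U = Ttrans / (Ttrans + RTT)
U = 10 / (10 + 40)
U = 10 / 50 = 0.2
U% = 20.00%

20.00


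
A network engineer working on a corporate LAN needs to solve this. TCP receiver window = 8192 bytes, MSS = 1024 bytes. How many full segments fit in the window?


Given: RWND = 8192 bytes, MSS = 1024 bytes
Full segments = floor(RWND / MSS)
Full segments = floor(8192 / 1024)
Full segments = floor(8.0) = 8

8


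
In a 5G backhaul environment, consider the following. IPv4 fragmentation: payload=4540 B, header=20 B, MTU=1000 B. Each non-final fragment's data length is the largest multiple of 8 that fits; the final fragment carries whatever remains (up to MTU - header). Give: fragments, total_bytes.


Max data per non-final fragment = floor((MTU - header)/8)*8 = floor((1000 - 20)/8)*8 = floor(980/8)*8 = 976 B
Final fragment needs no 8-byte alignment: it can carry up to MTU - header = 980 B
Non-final fragments needed = ceil((payload - 980) / 976) = ceil(3560/976) = ceil(3.6475) = 4
Number of fragments = 4 + 1 = 5
Fragment sizes (data): 4 * 976 B + 636 B (last, 636 <= 980 OK)
Total bytes sent = payload + n_frags * header = 4540 + 5*20 = 4540 + 100 = 4640 B

5, 4640


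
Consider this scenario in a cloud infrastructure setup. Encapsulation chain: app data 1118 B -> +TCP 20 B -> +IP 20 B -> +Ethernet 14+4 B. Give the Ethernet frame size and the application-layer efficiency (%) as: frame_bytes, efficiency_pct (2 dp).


TCP segment = 1118 + 20 = 1138 B
IP packet = 1138 + 20 = 1158 B
Ethernet frame = 1158 + 14 + 4 = 1176 B
Efficiency = app / frame = 1118 / 1176 = 0.950680 = 95.0680% -> 95.07% (2 dp)

1176, 95.07


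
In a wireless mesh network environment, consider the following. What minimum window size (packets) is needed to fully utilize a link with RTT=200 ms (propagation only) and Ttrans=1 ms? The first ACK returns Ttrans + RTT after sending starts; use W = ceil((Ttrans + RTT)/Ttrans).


Given: Ttrans = 1 ms, RTT = 200 ms (= 2 * Tprop, Tprop = 100 ms)
Time until first ACK returns = Ttrans + RTT = 1 + 200 = 201 ms
Need W * Ttrans >= Ttrans + RTT  ->  W >= (Ttrans + RTT) / Ttrans
(Ttrans + RTT) / Ttrans = 201 / 1 = 201
W_min = ceil(201) = 201

201


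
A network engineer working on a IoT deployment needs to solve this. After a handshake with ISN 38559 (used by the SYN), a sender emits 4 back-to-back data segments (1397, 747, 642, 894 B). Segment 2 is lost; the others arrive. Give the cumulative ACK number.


SYN uses sequence number 38559; first data byte = ISN + 1 = 38560.
Segment 1: SEQ = 38560, len = 1397 B, covers [38560, 39956]
Segment 2: SEQ = 39957, len = 747 B, covers [39957, 40703] [LOST]
Segment 3: SEQ = 40704, len = 642 B, covers [40704, 41345]
Segment 4: SEQ = 41346, len = 894 B, covers [41346, 42239]
In-order data received: bytes [38560, 39956] (segments 1..1).
Segment 2 missing -> gap begins at byte 39957; later segments buffered out of order.
Cumulative ACK = next expected in-order byte = 38560 + 1397 = 39957

39957


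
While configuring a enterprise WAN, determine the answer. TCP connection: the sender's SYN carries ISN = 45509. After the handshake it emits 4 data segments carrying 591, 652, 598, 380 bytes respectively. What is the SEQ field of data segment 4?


The SYN occupies sequence number ISN = 45509, so the first data byte is ISN + 1 = 45510.
SEQ of data segment i = (ISN + 1) + sum of payload sizes of segments 1..i-1.
Segment 1: SEQ = 45510, payload = 591 bytes
Segment 2: SEQ = 46101, payload = 652 bytes
Segment 3: SEQ = 46753, payload = 598 bytes
Segment 4: SEQ = 47351, payload = 380 bytes
SEQ of segment 4 = 45510 + 591 + 652 + 598 = 47351

47351


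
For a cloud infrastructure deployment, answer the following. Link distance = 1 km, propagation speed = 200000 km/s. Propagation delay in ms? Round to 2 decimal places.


Given: distance = 1 km, speed = 200000 km/s
Delay = distance / speed = 1 / 200000 seconds
Delay in ms = 1 * 1000 / 200000
Delay = 0.0050 ms
Rounded to 2 dp = 0.01 ms

0.01


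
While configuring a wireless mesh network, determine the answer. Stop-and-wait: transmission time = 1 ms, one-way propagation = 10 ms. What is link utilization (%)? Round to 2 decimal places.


Given: Ttrans = 1 ms, Tprop = 10 ms
RTT = 2 * Tprop = 2 * 10 = 20 ms
U = Ttrans / (Ttrans + RTT)
U = 1 / (1 + 20)
U = 1 / 21 = 0.047619
U% = 4.76%

4.76


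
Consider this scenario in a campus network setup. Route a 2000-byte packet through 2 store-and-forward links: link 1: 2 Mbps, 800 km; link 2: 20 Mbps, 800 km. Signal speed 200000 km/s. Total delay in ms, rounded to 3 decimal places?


Packet = 2000 bytes = 16000 bits. Store-and-forward: sum (t_trans + t_prop) per link.
Link 1: t_trans = 16000/(2*10^6) s = 8.0000 ms; t_prop = 800/200000 s = 4.0000 ms; subtotal = 12.0000 ms
Link 2: t_trans = 16000/(20*10^6) s = 0.8000 ms; t_prop = 800/200000 s = 4.0000 ms; subtotal = 4.8000 ms
End-to-end = 12.0000 + 4.8000 = 16.8000 ms -> 16.800 ms (3 dp)

16.800


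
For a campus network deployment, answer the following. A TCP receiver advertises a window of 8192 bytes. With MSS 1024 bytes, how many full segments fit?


Given: RWND = 8192 bytes, MSS = 1024 bytes
Full segments = floor(RWND / MSS)
Full segments = floor(8192 / 1024)
Full segments = floor(8.0) = 8

8


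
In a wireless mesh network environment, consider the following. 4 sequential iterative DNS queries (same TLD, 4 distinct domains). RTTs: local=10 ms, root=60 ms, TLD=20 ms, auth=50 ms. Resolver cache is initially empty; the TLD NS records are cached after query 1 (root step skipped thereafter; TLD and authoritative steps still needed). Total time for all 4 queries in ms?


Lookup 1 (cold cache): local + root + TLD + auth = 10 + 60 + 20 + 50 = 140 ms
Lookups 2..4 (TLD NS cached -> skip root; new domain -> still ask TLD and auth): local + TLD + auth = 10 + 20 + 50 = 80 ms each
Remaining 3 lookups: 3 * 80 = 240 ms
Total = 140 + 240 = 380 ms

380


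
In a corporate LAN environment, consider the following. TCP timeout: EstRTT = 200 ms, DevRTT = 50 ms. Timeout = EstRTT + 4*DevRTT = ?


Given: EstRTT = 200 ms, DevRTT = 50 ms
Timeout = EstRTT + 4 * DevRTT
4 * DevRTT = 4 * 50 = 200
Timeout = 200 + 200 = 400 ms

400


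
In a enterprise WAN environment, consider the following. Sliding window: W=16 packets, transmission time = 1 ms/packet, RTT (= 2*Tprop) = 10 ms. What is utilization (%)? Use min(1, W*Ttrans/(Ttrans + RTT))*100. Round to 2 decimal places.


Given: W = 16, Ttrans = 1 ms, RTT = 10 ms (= 2 * Tprop, Tprop = 5 ms)
Cycle time = Ttrans + RTT = 1 + 10 = 11 ms (first packet sent until its ACK returns)
W * Ttrans = 16 * 1 = 16 ms of sending per cycle
W * Ttrans / (Ttrans + RTT) = 16 / 11 = 1.454545
U = min(1, 1.454545) = 1.000000
U% = 100.00%

100.00


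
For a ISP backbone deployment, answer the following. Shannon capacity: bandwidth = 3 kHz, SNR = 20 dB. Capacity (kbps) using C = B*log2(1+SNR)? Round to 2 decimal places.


Given: B = 3 kHz, SNR = 20 dB
SNR linear = 10^(20/10) = 100
1 + SNR = 101
log2(101) = 6.6582114828
C = 3 * 1000 * 6.6582114828 = 19974.6344 bps
C = 19.974634 kbps -> 19.97 kbps (2 dp)

19.97


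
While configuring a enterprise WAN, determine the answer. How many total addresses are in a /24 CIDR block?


Given: CIDR prefix /24
Host bits = 32 - 24 = 8
Total addresses = 2^8 = 256

256


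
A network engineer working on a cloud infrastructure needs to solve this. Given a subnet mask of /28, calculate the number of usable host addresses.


Given: subnet mask /28
Host bits = 32 - 28 = 4
Total addresses = 2^4 = 16
Usable hosts = 16 - 2 (network + broadcast) = 14

14


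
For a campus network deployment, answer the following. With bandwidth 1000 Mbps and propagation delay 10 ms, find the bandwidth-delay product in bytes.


Given: bandwidth = 1000 Mbps, delay = 10 ms
BDP in bits = 1000 * 10^6 * 10 / 1000
BDP in bits = 10000000
BDP in bytes = 10000000 / 8 = 1250000

1250000


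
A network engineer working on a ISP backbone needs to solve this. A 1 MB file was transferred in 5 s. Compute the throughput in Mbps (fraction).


Given: file = 1 MB, time = 5 s
File in Mb = 1 * 8 = 8 Mb
Throughput = 8 / 5 Mbps
Throughput = 8/5 Mbps

8/5


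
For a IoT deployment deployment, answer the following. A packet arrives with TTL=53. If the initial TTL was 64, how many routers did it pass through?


Given: initial TTL = 64, received TTL = 53
Hops = initial TTL - received TTL
Hops = 64 - 53 = 11

11


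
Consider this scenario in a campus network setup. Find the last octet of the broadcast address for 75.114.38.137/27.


Given: IP = 75.114.38.137, prefix = /27
Host bits = 32 - 27 = 5
Network last octet = 137 AND mask = 128
Host part size = 2^5 - 1 = 31
Broadcast last octet = 128 OR 31 = 159

159


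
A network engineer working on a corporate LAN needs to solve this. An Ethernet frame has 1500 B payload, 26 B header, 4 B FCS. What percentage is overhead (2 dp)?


Given: payload = 1500 B, header = 26 B, trailer = 4 B
Overhead bytes = header + trailer = 26 + 4 = 30
Total frame = payload + overhead = 1500 + 30 = 1530
Overhead % = 30 / 1530 * 100 = 1.9608% -> 1.96% (2 dp)

1.96


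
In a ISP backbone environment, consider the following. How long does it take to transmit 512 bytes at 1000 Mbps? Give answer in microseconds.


Given: packet = 512 bytes, bandwidth = 1000 Mbps
Packet in bits = 512 * 8 = 4096 bits
Bandwidth = 1000 * 10^6 = 1000000000 bps
Time = 4096 / 1000000000 seconds
Time in us = 4096 * 10^6 / 1000000000 = 4.096

4.096


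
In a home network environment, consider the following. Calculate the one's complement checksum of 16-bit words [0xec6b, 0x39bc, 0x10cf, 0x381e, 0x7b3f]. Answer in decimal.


Given words: [0xec6b, 0x39bc, 0x10cf, 0x381e, 0x7b3f]
Step 1: Sum all words
Raw sum = 60523 + 14780 + 4303 + 14366 + 31551 = 125523
Step 2: Fold carry: (59987 + 1) = 59988
One's complement = ~59988 & 0xFFFF = 5547

5547


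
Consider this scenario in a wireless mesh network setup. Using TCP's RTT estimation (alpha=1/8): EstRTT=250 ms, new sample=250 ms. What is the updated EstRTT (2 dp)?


Given: EstRTT = 250 ms, SampleRTT = 250 ms, alpha = 1/8
New EstRTT = (1 - alpha) * EstRTT + alpha * SampleRTT
(7/8) * 250 = 218.75
(1/8) * 250 = 31.25
New EstRTT = 218.75 + 31.25 = 250 ms -> 250.00 ms (2 dp)

250.00


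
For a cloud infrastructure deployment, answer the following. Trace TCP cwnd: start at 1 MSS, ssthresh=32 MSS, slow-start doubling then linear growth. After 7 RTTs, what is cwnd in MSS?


RTT 0: cwnd = 1 MSS (initial)
RTT 1: cwnd = 2 MSS (slow start, doubled)
RTT 2: cwnd = 4 MSS (slow start, doubled)
RTT 3: cwnd = 8 MSS (slow start, doubled)
RTT 4: cwnd = 16 MSS (slow start, doubled)
RTT 5: cwnd = 32 MSS (slow start, doubled)
RTT 6: cwnd = 33 MSS (congestion avoidance, +1)
RTT 7: cwnd = 34 MSS (congestion avoidance, +1)

34


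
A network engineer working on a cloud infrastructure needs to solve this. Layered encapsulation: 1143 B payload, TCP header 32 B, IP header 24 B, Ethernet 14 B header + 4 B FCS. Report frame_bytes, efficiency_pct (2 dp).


TCP segment = 1143 + 32 = 1175 B
IP packet = 1175 + 24 = 1199 B
Ethernet frame = 1199 + 14 + 4 = 1217 B
Efficiency = app / frame = 1143 / 1217 = 0.939195 = 93.9195% -> 93.92% (2 dp)

1217, 93.92


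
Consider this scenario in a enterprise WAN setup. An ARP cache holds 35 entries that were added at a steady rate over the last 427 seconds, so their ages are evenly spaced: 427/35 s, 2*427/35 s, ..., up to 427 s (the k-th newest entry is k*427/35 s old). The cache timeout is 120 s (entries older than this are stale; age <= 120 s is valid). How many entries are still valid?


Ages are k * 427/35 s for k = 1..35 (spacing = 12.2000 s).
Entry k is valid iff k * 427/35 <= 120 iff k <= 35 * 120 / 427 = 9.8361
n_valid = floor(9.8361) = 9
(n_stale = 35 - 9 = 26)

9


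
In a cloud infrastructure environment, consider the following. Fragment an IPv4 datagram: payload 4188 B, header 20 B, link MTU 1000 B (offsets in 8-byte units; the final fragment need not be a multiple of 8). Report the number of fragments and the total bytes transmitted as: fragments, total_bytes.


Max data per non-final fragment = floor((MTU - header)/8)*8 = floor((1000 - 20)/8)*8 = floor(980/8)*8 = 976 B
Final fragment needs no 8-byte alignment: it can carry up to MTU - header = 980 B
Non-final fragments needed = ceil((payload - 980) / 976) = ceil(3208/976) = ceil(3.2869) = 4
Number of fragments = 4 + 1 = 5
Fragment sizes (data): 4 * 976 B + 284 B (last, 284 <= 980 OK)
Total bytes sent = payload + n_frags * header = 4188 + 5*20 = 4188 + 100 = 4288 B

5, 4288


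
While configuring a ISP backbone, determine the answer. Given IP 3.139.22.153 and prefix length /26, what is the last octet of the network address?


Given: IP = 3.139.22.153, prefix = /26
Subnet mask = 255.255.255.192
Last octet of IP: 153
Last octet of mask: 192
Network last octet = 153 AND 192 = 128

128


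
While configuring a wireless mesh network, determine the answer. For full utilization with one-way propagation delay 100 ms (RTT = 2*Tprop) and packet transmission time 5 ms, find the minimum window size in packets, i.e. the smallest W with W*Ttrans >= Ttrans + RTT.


Given: Ttrans = 5 ms, RTT = 200 ms (= 2 * Tprop, Tprop = 100 ms)
Time until first ACK returns = Ttrans + RTT = 5 + 200 = 205 ms
Need W * Ttrans >= Ttrans + RTT  ->  W >= (Ttrans + RTT) / Ttrans
(Ttrans + RTT) / Ttrans = 205 / 5 = 41
W_min = ceil(41) = 41

41


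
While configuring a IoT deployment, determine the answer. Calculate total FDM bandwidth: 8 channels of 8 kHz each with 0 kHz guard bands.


Given: 8 channels, 8 kHz each, guard = 0 kHz
Channel bandwidth = 8 * 8 = 64 kHz
Guard bands = 7 gaps * 0 kHz = 0 kHz
Total = 64 + 0 = 64 kHz

64


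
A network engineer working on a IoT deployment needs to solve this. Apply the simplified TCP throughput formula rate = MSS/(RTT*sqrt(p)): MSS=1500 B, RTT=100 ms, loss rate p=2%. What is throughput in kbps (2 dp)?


Given: MSS = 1500 bytes, RTT = 100 ms, loss = 2%
RTT in seconds = 100 / 1000 = 0.1
Loss rate = 2% = 0.02
sqrt(loss) = sqrt(0.02) = 0.141421356237
Throughput (bytes/s) = 1500 / (0.1 * 0.141421356237) = 106066.0172
Throughput (kbps) = 106066.0172 * 8 / 1000 = 848.528137 -> 848.53 kbps (2 dp)

848.53


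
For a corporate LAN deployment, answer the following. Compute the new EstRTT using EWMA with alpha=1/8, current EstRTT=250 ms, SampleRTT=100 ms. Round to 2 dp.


Given: EstRTT = 250 ms, SampleRTT = 100 ms, alpha = 1/8
New EstRTT = (1 - alpha) * EstRTT + alpha * SampleRTT
(7/8) * 250 = 218.75
(1/8) * 100 = 12.5
New EstRTT = 218.75 + 12.5 = 231.25 ms -> 231.25 ms (2 dp)

231.25


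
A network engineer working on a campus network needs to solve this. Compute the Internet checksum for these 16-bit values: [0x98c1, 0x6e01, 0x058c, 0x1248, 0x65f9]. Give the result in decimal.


Given words: [0x98c1, 0x6e01, 0x058c, 0x1248, 0x65f9]
Step 1: Sum all words
Raw sum = 39105 + 28161 + 1420 + 4680 + 26105 = 99471
Step 2: Fold carry: (33935 + 1) = 33936
One's complement = ~33936 & 0xFFFF = 31599

31599


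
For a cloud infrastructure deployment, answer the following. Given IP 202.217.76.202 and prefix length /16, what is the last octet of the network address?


Given: IP = 202.217.76.202, prefix = /16
Subnet mask = 255.255.0.0
Last octet of IP: 202
Last octet of mask: 0
Network last octet = 202 AND 0 = 0

0


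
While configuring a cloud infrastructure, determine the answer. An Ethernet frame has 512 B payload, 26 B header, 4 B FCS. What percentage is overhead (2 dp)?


Given: payload = 512 B, header = 26 B, trailer = 4 B
Overhead bytes = header + trailer = 26 + 4 = 30
Total frame = payload + overhead = 512 + 30 = 542
Overhead % = 30 / 542 * 100 = 5.5351% -> 5.54% (2 dp)

5.54


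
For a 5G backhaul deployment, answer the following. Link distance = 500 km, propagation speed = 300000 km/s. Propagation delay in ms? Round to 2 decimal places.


Given: distance = 500 km, speed = 300000 km/s
Delay = distance / speed = 500 / 300000 seconds
Delay in ms = 500 * 1000 / 300000
Delay = 1.6667 ms
Rounded to 2 dp = 1.67 ms

1.67


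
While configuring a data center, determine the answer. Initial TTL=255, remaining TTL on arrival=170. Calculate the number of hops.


Given: initial TTL = 255, received TTL = 170
Hops = initial TTL - received TTL
Hops = 255 - 170 = 85

85


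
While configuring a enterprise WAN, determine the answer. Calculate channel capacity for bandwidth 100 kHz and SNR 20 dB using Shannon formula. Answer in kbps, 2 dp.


Given: B = 100 kHz, SNR = 20 dB
SNR linear = 10^(20/10) = 100
1 + SNR = 101
log2(101) = 6.6582114828
C = 100 * 1000 * 6.6582114828 = 665821.1483 bps
C = 665.821148 kbps -> 665.82 kbps (2 dp)

665.82


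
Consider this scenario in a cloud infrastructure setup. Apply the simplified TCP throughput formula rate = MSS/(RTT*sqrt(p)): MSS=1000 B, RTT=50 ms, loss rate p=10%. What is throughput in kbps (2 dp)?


Given: MSS = 1000 bytes, RTT = 50 ms, loss = 10%
RTT in seconds = 50 / 1000 = 0.05
Loss rate = 10% = 0.1
sqrt(loss) = sqrt(0.1) = 0.316227766017
Throughput (bytes/s) = 1000 / (0.05 * 0.316227766017) = 63245.5532
Throughput (kbps) = 63245.5532 * 8 / 1000 = 505.964426 -> 505.96 kbps (2 dp)

505.96


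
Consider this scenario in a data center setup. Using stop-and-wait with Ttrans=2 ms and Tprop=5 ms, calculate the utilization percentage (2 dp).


Given: Ttrans = 2 ms, Tprop = 5 ms
RTT = 2 * Tprop = 2 * 5 = 10 ms
U = Ttrans / (Ttrans + RTT)
U = 2 / (2 + 10)
U = 2 / 12 = 0.166667
U% = 16.67%

16.67


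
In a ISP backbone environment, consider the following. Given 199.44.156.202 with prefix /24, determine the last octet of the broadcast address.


Given: IP = 199.44.156.202, prefix = /24
Host bits = 32 - 24 = 8
Network last octet = 202 AND mask = 0
Host part size = 2^8 - 1 = 255
Broadcast last octet = 0 OR 255 = 255

255
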